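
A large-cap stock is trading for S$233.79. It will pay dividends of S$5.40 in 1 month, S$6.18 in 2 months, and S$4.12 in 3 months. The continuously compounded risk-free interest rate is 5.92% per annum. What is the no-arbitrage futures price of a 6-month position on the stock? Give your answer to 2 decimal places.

S$224.79

PV(dividends) I = 5.40·e^(−0.0592·1/12) + 6.18·e^(−0.0592·2/12) + 4.12·e^(−0.0592·3/12)
I = 5.3734 + 6.1193 + 4.0595 = 15.5522
F = (S − I)·e^(rT) = (233.79 − 15.5522) · e^(0.0592·6/12)
= 218.2378 · e^0.029600 = 218.2378 × 1.030042 = S$224.79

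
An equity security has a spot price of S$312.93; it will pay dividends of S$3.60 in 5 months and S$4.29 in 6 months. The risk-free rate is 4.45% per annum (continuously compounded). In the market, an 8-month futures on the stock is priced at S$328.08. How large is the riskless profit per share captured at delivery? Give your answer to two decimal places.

PV(dividends) I = 3.60·e^(−0.0445·5/12) + 4.29·e^(−0.0445·6/12) = 7.7295
Fair futures F* = (S − I)·e^(rT) = (312.93 − 7.7295)·e^0.029667 = 305.2005 × 1.030111 = 314.3904
Market S$328.08 > fair 314.3904: forward overpriced → cash-and-carry (borrow at r, buy the stock and collect the dividends, short the forward).
Profit at T = |F_mkt − F*| = |328.08 − 314.3904| = S$13.69 per share

S$13.69 per share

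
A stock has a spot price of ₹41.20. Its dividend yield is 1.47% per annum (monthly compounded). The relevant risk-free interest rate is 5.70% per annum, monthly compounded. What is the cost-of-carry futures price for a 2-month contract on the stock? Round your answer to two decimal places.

₹41.49

F = S · (1+r/12)^(12T) / (1+q/12)^(12T)
= 41.20 × 1.009523 / 1.002452 = 41.20 × 1.007054
F = ₹41.49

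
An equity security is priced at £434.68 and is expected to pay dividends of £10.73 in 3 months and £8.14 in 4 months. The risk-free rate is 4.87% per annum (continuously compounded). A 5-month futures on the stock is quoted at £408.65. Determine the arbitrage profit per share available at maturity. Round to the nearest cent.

£15.95 per share

PV(dividends) I = 10.73·e^(−0.0487·3/12) + 8.14·e^(−0.0487·4/12) = 18.6091
Fair futures F* = (S − I)·e^(rT) = (434.68 − 18.6091)·e^0.020292 = 416.0709 × 1.020499 = 424.5999
Market £408.65 < fair 424.5999: forward underpriced → reverse cash-and-carry (short the stock, invest proceeds at r, pay the dividends, go long the forward).
Profit at T = |F_mkt − F*| = |408.65 − 424.5999| = £15.95 per share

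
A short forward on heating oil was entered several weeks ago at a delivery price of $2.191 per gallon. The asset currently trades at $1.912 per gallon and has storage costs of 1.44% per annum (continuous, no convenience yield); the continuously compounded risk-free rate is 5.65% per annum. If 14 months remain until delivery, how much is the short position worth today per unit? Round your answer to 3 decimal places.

Current fair forward for the remaining 14 months: F = S·e^((r + u)·T), (r + u) = 0.0565 + 0.0144 = 0.0709
F = 1.912 · e^(0.0709 × 14/12) = 1.912 × 1.086234 = 2.0769
Value of long forward = (F − K)·e^(−rT) = (2.0769 − 2.191) · e^(−0.0565·14/12)
= -0.1141 × 0.936209 = -0.107
Short position value = −(long value) = $0.107

$0.107 per gallon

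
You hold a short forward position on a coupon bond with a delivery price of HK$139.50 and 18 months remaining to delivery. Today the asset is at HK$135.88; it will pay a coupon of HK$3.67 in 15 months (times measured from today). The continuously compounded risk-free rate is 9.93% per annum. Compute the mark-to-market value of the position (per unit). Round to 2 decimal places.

PV(remaining coupons) I = 3.67·e^(−0.0993·15/12) = 3.2416
Current forward F = (S − I)·e^(rT) = (135.88 − 3.2416)·e^(0.0993·18/12) = 132.6384 × 1.160615 = 153.9421
Value (long) = (F − K)·e^(−rT) = (153.9421 − 139.50) × 0.861612 = 12.4435
Short position value = −(long value) = -HK$12.44

-HK$12.44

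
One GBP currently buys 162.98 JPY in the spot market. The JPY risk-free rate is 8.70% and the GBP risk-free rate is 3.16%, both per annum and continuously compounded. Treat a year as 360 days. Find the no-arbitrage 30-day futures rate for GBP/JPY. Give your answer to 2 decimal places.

163.73

F = S·e^((r_JPY − r_GBP)T) = 162.98 · e^((0.0870 − 0.0316) × 30/360)
= 162.98 · e^0.004617 = 162.98 × 1.004628
F = 163.73 JPY per GBP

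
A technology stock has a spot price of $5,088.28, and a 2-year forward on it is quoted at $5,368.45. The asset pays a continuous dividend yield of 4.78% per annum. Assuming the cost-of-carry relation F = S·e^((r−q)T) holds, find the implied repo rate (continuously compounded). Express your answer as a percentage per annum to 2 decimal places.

From F = S·e^((r−q)T): (r − q) = ln(F/S)/T
ln(5368.45/5088.28) = ln(1.055062) = 0.053600
(r − q) = 0.053600 / (2) = 0.026800
r = ln(F/S)/T + q = 0.026800 + 0.0478 = 0.074600
r = 7.46%

7.46%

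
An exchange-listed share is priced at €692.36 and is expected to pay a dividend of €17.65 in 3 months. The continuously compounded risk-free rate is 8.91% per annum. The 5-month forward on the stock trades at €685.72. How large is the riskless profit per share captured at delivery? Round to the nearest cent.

€14.91 per share

PV(dividends) I = 17.65·e^(−0.0891·3/12) = 17.2612
Fair forward F* = (S − I)·e^(rT) = (692.36 − 17.2612)·e^0.037125 = 675.0988 × 1.037823 = 700.6331
Market €685.72 < fair 700.6331: forward underpriced → reverse cash-and-carry (short the stock, invest proceeds at r, pay the dividends, go long the forward).
Profit at T = |F_mkt − F*| = |685.72 − 700.6331| = €14.91 per share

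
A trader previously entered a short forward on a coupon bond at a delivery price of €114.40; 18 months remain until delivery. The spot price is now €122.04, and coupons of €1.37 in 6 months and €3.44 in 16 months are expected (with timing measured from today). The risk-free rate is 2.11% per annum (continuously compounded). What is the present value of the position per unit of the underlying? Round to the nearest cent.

PV(remaining coupons) I = 1.37·e^(−0.0211·6/12) + 3.44·e^(−0.0211·16/12) = 4.7002
Current forward F = (S − I)·e^(rT) = (122.04 − 4.7002)·e^(0.0211·18/12) = 117.3398 × 1.032156 = 121.1130
Value (long) = (F − K)·e^(−rT) = (121.1130 − 114.40) × 0.968846 = 6.5039
Short position value = −(long value) = -€6.50

-€6.50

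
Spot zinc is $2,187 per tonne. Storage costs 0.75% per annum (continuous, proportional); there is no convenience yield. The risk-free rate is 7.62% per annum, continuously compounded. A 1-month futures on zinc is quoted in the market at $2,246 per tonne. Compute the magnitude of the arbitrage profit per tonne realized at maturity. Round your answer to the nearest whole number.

Fair futures: F* = S·e^(carry·T), with carry = (r + u) = 0.0762 + 0.0075 = 0.0837
F* = 2187 · e^(0.0837 × 1/12) = 2187 · e^0.006975 = 2187 × 1.006999 = $2202.3068
Market $2246 > fair $2202.3068: forward overpriced → cash-and-carry (buy spot, short the forward).
At maturity, profit = |F_mkt − F*| = |2246 − 2202.3068| = $44 per tonne

$44 per tonne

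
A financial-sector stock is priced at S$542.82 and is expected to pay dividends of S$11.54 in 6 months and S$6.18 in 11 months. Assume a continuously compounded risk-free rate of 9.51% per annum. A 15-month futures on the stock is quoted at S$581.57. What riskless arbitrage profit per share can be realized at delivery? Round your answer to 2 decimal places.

S$11.00 per share

PV(dividends) I = 11.54·e^(−0.0951·6/12) + 6.18·e^(−0.0951·11/12) = 16.6682
Fair futures F* = (S − I)·e^(rT) = (542.82 − 16.6682)·e^0.118875 = 526.1518 × 1.126229 = 592.5674
Market S$581.57 < fair 592.5674: forward underpriced → reverse cash-and-carry (short the stock, invest proceeds at r, pay the dividends, go long the forward).
Profit at T = |F_mkt − F*| = |581.57 − 592.5674| = S$11.00 per share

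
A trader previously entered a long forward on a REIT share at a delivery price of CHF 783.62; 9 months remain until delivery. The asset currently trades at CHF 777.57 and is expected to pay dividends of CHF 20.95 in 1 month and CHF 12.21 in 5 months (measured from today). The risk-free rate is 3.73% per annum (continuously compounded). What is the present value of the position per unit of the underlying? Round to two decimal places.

PV(remaining dividends) I = 20.95·e^(−0.0373·1/12) + 12.21·e^(−0.0373·5/12) = 32.9067
Current forward F = (S − I)·e^(rT) = (777.57 − 32.9067)·e^(0.0373·9/12) = 744.6633 × 1.028370 = 765.7894
Value (long) = (F − K)·e^(−rT) = (765.7894 − 783.62) × 0.972413 = -17.3387
Value = -CHF 17.34

-CHF 17.34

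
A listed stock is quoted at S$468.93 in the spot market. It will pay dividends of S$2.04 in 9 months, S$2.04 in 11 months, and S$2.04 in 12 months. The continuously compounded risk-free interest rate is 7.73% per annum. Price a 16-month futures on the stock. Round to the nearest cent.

S$513.51

PV(dividends) I = 2.04·e^(−0.0773·9/12) + 2.04·e^(−0.0773·11/12) + 2.04·e^(−0.0773·12/12)
I = 1.9251 + 1.9005 + 1.8882 = 5.7138
F = (S − I)·e^(rT) = (468.93 − 5.7138) · e^(0.0773·16/12)
= 463.2162 · e^0.103067 = 463.2162 × 1.108566 = S$513.51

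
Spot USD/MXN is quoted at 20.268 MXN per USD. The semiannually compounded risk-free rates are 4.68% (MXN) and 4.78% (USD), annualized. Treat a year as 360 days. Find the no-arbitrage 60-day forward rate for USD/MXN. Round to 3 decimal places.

20.265

By covered interest parity, F = S · (1+r_MXN/2)^(2T) / (1+r_USD/2)^(2T)
= 20.268 × 1.007740 / 1.007904 = 20.268 × 0.999837
F = 20.265 MXN per USD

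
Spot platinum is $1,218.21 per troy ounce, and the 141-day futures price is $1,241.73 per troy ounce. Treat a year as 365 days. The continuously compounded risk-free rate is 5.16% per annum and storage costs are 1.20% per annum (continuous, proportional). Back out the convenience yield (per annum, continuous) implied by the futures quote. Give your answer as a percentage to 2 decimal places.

1.41%

F = S·e^((r+u−y)T) ⇒ (r+u−y) = ln(F/S)/T
ln(1241.73/1218.21) = 0.019123; /T ⇒ 0.049503
y = r + u − ln(F/S)/T = 0.0516 + 0.0120 − 0.049503 = 0.014097
y = 1.41%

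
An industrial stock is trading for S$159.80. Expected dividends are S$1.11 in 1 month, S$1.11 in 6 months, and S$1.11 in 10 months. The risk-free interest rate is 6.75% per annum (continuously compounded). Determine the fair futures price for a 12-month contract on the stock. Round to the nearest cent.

PV(dividends) I = 1.11·e^(−0.0675·1/12) + 1.11·e^(−0.0675·6/12) + 1.11·e^(−0.0675·10/12)
I = 1.1038 + 1.0732 + 1.0493 = 3.2263
F = (S − I)·e^(rT) = (159.80 − 3.2263) · e^(0.0675·12/12)
= 156.5737 · e^0.067500 = 156.5737 × 1.069830 = S$167.51

S$167.51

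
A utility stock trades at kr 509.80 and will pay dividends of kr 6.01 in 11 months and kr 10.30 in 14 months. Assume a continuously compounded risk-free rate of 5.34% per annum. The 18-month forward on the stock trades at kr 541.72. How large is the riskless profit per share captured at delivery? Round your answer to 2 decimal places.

kr 6.09 per share

PV(dividends) I = 6.01·e^(−0.0534·11/12) + 10.30·e^(−0.0534·14/12) = 15.4008
Fair forward F* = (S − I)·e^(rT) = (509.80 − 15.4008)·e^0.080100 = 494.3992 × 1.083395 = 535.6296
Market kr 541.72 > fair 535.6296: forward overpriced → cash-and-carry (borrow at r, buy the stock and collect the dividends, short the forward).
Profit at T = |F_mkt − F*| = |541.72 − 535.6296| = kr 6.09 per share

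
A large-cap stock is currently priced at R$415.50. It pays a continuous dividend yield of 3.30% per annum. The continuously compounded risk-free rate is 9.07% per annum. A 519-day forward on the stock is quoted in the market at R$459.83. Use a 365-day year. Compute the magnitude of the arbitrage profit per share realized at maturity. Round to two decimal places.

Fair forward: F* = S·e^(carry·T), with carry = (r − q) = 0.0907 − 0.0330 = 0.0577
F* = 415.50 · e^(0.0577 × 519/365) = 415.50 · e^0.082045 = 415.50 × 1.085505 = R$451.0273
Market R$459.83 > fair R$451.0273: forward overpriced → cash-and-carry (buy spot, short the forward).
At maturity, profit = |F_mkt − F*| = |459.83 − 451.0273| = R$8.80 per share

R$8.80 per share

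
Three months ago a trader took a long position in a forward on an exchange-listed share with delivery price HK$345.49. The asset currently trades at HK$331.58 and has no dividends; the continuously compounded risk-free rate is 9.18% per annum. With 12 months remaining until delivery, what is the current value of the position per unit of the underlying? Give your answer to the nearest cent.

HK$16.39

Current fair forward for the remaining 12 months: F = S·e^(r·T), r = 0.0918
F = 331.58 · e^(0.0918 × 12/12) = 331.58 × 1.096146 = 363.4601
Value of long forward = (F − K)·e^(−rT) = (363.4601 − 345.49) · e^(−0.0918·12/12)
= 17.9701 × 0.912288 = 16.39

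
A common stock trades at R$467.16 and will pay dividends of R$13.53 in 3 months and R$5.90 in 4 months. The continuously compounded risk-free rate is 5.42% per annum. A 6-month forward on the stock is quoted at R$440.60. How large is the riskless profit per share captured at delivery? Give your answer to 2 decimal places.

R$19.73 per share

PV(dividends) I = 13.53·e^(−0.0542·3/12) + 5.90·e^(−0.0542·4/12) = 19.1423
Fair forward F* = (S − I)·e^(rT) = (467.16 − 19.1423)·e^0.027100 = 448.0177 × 1.027471 = 460.3252
Market R$440.60 < fair 460.3252: forward underpriced → reverse cash-and-carry (short the stock, invest proceeds at r, pay the dividends, go long the forward).
Profit at T = |F_mkt − F*| = |440.60 − 460.3252| = R$19.73 per share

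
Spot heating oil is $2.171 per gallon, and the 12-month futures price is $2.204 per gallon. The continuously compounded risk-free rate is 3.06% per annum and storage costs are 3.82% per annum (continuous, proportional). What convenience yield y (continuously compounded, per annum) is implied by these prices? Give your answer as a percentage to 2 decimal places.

5.37%

F = S·e^((r+u−y)T) ⇒ (r+u−y) = ln(F/S)/T
ln(2.204/2.171) = 0.015086; /T ⇒ 0.015086
y = r + u − ln(F/S)/T = 0.0306 + 0.0382 − 0.015086 = 0.053714
y = 5.37%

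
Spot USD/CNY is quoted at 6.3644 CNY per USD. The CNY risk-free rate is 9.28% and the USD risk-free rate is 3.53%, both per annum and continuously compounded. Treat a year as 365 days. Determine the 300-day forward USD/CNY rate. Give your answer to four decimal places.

F = S·e^((r_CNY − r_USD)T) = 6.3644 · e^((0.0928 − 0.0353) × 300/365)
= 6.3644 · e^0.047260 = 6.3644 × 1.048395
F = 6.6724 CNY per USD

6.6724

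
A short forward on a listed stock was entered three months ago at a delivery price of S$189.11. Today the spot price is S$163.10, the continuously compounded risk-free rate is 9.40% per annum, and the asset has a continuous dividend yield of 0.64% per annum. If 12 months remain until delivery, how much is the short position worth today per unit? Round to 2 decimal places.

S$10.08

Current fair forward for the remaining 12 months: F = S·e^((r − q)·T), (r − q) = 0.0940 − 0.0064 = 0.0876
F = 163.10 · e^(0.0876 × 12/12) = 163.10 × 1.091551 = 178.0320
Value of long forward = (F − K)·e^(−rT) = (178.0320 − 189.11) · e^(−0.0940·12/12)
= -11.0780 × 0.910283 = -10.08
Short position value = −(long value) = S$10.08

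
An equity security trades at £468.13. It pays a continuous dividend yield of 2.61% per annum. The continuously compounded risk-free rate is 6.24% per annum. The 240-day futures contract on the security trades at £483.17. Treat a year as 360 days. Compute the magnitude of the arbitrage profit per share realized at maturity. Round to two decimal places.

£3.57 per share

Fair futures: F* = S·e^(carry·T), with carry = (r − q) = 0.0624 − 0.0261 = 0.0363
F* = 468.13 · e^(0.0363 × 240/360) = 468.13 · e^0.024200 = 468.13 × 1.024495 = £479.5968
Market £483.17 > fair £479.5968: forward overpriced → cash-and-carry (buy spot, short the forward).
At maturity, profit = |F_mkt − F*| = |483.17 − 479.5968| = £3.57 per share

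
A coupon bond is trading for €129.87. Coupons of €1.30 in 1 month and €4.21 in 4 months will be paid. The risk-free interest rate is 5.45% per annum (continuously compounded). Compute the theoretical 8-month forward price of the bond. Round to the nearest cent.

€129.05

PV(coupons) I = 1.30·e^(−0.0545·1/12) + 4.21·e^(−0.0545·4/12)
I = 1.2941 + 4.1342 = 5.4283
F = (S − I)·e^(rT) = (129.87 − 5.4283) · e^(0.0545·8/12)
= 124.4417 · e^0.036333 = 124.4417 × 1.037001 = €129.05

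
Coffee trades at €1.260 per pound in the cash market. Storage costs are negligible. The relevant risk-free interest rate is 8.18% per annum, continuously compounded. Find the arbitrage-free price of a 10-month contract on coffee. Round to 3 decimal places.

€1.349 per pound

F = S·e^(rT) = 1.260 · e^(0.0818 × 10/12) = 1.260 · e^0.068167
= 1.260 × 1.070544 = €1.349 per pound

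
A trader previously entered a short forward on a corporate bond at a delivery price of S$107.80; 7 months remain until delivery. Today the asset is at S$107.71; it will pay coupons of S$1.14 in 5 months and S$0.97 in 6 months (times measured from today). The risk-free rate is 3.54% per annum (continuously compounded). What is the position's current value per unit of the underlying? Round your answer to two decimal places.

PV(remaining coupons) I = 1.14·e^(−0.0354·5/12) + 0.97·e^(−0.0354·6/12) = 2.0763
Current forward F = (S − I)·e^(rT) = (107.71 − 2.0763)·e^(0.0354·7/12) = 105.6337 × 1.020865 = 107.8377
Value (long) = (F − K)·e^(−rT) = (107.8377 − 107.80) × 0.979562 = 0.0369
Short position value = −(long value) = -S$0.04

-S$0.04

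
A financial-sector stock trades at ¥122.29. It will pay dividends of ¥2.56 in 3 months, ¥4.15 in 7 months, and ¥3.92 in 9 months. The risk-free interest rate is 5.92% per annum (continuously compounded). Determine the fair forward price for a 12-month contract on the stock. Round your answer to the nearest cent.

PV(dividends) I = 2.56·e^(−0.0592·3/12) + 4.15·e^(−0.0592·7/12) + 3.92·e^(−0.0592·9/12)
I = 2.5224 + 4.0091 + 3.7498 = 10.2813
F = (S − I)·e^(rT) = (122.29 − 10.2813) · e^(0.0592·12/12)
= 112.0087 · e^0.059200 = 112.0087 × 1.060987 = ¥118.84

¥118.84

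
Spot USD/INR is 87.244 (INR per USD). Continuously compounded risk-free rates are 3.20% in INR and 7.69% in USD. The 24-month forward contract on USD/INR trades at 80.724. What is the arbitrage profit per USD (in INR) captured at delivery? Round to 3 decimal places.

Fair forward: F* = S·e^(carry·T), with carry = (r_INR − r_USD) = 0.0320 − 0.0769 = -0.0449
F* = 87.244 · e^(-0.0449 × 24/12) = 87.244 · e^-0.089800 = 87.244 × 0.914114 = 79.7510
Market 80.724 > fair 79.7510: forward overpriced → cash-and-carry (buy spot, short the forward).
At maturity, profit = |F_mkt − F*| = |80.724 − 79.7510| = 0.973 per USD (in INR)

0.973 per USD (in INR)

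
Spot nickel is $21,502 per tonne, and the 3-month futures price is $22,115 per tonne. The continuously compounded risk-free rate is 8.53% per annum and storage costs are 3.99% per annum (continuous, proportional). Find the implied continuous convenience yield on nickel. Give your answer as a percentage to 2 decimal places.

F = S·e^((r+u−y)T) ⇒ (r+u−y) = ln(F/S)/T
ln(22115/21502) = 0.028110; /T ⇒ 0.112440
y = r + u − ln(F/S)/T = 0.0853 + 0.0399 − 0.112440 = 0.012760
y = 1.28%

1.28%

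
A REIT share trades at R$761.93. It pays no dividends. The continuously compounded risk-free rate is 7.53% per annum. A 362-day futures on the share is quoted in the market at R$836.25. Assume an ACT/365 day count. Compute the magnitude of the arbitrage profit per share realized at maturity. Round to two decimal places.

Fair futures: F* = S·e^(carry·T), with carry = r = 0.0753
F* = 761.93 · e^(0.0753 × 362/365) = 761.93 · e^0.074681 = 761.93 × 1.077540 = R$821.0101
Market R$836.25 > fair R$821.0101: forward overpriced → cash-and-carry (buy spot, short the forward).
At maturity, profit = |F_mkt − F*| = |836.25 − 821.0101| = R$15.24 per share

R$15.24 per share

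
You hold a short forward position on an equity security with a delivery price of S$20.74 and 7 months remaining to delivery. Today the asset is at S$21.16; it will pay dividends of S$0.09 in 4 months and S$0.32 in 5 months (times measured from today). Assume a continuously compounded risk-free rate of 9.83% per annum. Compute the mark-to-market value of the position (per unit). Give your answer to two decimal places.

-S$1.18

PV(remaining dividends) I = 0.09·e^(−0.0983·4/12) + 0.32·e^(−0.0983·5/12) = 0.3943
Current forward F = (S − I)·e^(rT) = (21.16 − 0.3943)·e^(0.0983·7/12) = 20.7657 × 1.059018 = 21.9913
Value (long) = (F − K)·e^(−rT) = (21.9913 − 20.74) × 0.944271 = 1.1816
Short position value = −(long value) = -S$1.18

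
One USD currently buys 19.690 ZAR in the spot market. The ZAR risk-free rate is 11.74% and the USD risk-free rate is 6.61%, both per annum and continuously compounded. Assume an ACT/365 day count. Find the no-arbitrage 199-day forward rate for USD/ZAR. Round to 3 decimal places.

F = S·e^((r_ZAR − r_USD)T) = 19.690 · e^((0.1174 − 0.0661) × 199/365)
= 19.690 · e^0.027969 = 19.690 × 1.028364
F = 20.248 ZAR per USD

20.248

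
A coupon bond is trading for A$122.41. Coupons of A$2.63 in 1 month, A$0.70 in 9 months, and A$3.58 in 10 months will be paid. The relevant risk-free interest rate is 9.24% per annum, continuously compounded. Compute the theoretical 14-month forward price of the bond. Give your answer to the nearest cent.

A$129.02

PV(coupons) I = 2.63·e^(−0.0924·1/12) + 0.70·e^(−0.0924·9/12) + 3.58·e^(−0.0924·10/12)
I = 2.6098 + 0.6531 + 3.3147 = 6.5776
F = (S − I)·e^(rT) = (122.41 − 6.5776) · e^(0.0924·14/12)
= 115.8324 · e^0.107800 = 115.8324 × 1.113825 = A$129.02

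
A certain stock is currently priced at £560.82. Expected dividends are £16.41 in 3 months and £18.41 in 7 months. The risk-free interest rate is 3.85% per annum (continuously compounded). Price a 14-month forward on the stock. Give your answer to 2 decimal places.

£550.76

PV(dividends) I = 16.41·e^(−0.0385·3/12) + 18.41·e^(−0.0385·7/12)
I = 16.2528 + 18.0012 = 34.2540
F = (S − I)·e^(rT) = (560.82 − 34.2540) · e^(0.0385·14/12)
= 526.5660 · e^0.044917 = 526.5660 × 1.045941 = £550.76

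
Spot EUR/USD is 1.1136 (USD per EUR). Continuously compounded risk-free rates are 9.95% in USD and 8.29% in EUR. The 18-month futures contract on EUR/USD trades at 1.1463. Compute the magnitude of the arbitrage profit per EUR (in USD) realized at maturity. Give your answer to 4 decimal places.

Fair futures: F* = S·e^(carry·T), with carry = (r_USD − r_EUR) = 0.0995 − 0.0829 = 0.0166
F* = 1.1136 · e^(0.0166 × 18/12) = 1.1136 · e^0.024900 = 1.1136 × 1.025213 = 1.1417
Market 1.1463 > fair 1.1417: forward overpriced → cash-and-carry (buy spot, short the forward).
At maturity, profit = |F_mkt − F*| = |1.1463 − 1.1417| = 0.0046 per EUR (in USD)

0.0046 per EUR (in USD)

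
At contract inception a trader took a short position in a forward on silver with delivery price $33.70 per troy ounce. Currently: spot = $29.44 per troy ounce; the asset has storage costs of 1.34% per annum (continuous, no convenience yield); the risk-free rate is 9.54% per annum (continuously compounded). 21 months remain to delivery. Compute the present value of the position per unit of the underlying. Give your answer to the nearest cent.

Current fair forward for the remaining 21 months: F = S·e^((r + u)·T), (r + u) = 0.0954 + 0.0134 = 0.1088
F = 29.44 · e^(0.1088 × 21/12) = 29.44 × 1.209733 = 35.6145
Value of long forward = (F − K)·e^(−rT) = (35.6145 − 33.70) · e^(−0.0954·21/12)
= 1.9145 × 0.846242 = 1.62
Short position value = −(long value) = -$1.62

-$1.62 per troy ounce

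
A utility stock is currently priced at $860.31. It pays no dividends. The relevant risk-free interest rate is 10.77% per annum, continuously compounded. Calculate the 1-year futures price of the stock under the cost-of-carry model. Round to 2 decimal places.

$958.14

F = S·e^(rT) = 860.31 · e^(0.1077 × 1)
= 860.31 · e^0.107700 = 860.31 × 1.113714
F = $958.14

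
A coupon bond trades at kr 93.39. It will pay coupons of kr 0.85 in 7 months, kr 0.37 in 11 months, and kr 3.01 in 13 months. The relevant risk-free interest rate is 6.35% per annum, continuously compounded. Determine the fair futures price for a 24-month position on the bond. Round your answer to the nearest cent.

kr 101.52

PV(coupons) I = 0.85·e^(−0.0635·7/12) + 0.37·e^(−0.0635·11/12) + 3.01·e^(−0.0635·13/12)
I = 0.8191 + 0.3491 + 2.8099 = 3.9781
F = (S − I)·e^(rT) = (93.39 − 3.9781) · e^(0.0635·24/12)
= 89.4119 · e^0.127000 = 89.4119 × 1.135417 = kr 101.52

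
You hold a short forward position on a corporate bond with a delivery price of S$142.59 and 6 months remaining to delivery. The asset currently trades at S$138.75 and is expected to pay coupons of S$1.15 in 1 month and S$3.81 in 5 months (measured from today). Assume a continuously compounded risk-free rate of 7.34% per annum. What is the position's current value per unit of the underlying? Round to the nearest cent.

S$3.54

PV(remaining coupons) I = 1.15·e^(−0.0734·1/12) + 3.81·e^(−0.0734·5/12) = 4.8382
Current forward F = (S − I)·e^(rT) = (138.75 − 4.8382)·e^(0.0734·6/12) = 133.9118 × 1.037382 = 138.9177
Value (long) = (F − K)·e^(−rT) = (138.9177 − 142.59) × 0.963965 = -3.5400
Short position value = −(long value) = S$3.54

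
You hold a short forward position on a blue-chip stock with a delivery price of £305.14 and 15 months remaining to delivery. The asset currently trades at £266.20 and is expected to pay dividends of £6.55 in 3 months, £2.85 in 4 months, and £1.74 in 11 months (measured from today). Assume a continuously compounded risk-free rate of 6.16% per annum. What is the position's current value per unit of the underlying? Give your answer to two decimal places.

£27.21

PV(remaining dividends) I = 6.55·e^(−0.0616·3/12) + 2.85·e^(−0.0616·4/12) + 1.74·e^(−0.0616·11/12) = 10.8864
Current forward F = (S − I)·e^(rT) = (266.20 − 10.8864)·e^(0.0616·15/12) = 255.3136 × 1.080042 = 275.7494
Value (long) = (F − K)·e^(−rT) = (275.7494 − 305.14) × 0.925890 = -27.2125
Short position value = −(long value) = £27.21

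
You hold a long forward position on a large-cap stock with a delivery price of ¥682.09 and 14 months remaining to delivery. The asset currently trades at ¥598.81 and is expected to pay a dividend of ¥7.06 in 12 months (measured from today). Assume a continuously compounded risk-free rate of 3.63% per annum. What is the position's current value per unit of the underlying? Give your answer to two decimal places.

PV(remaining dividends) I = 7.06·e^(−0.0363·12/12) = 6.8083
Current forward F = (S − I)·e^(rT) = (598.81 − 6.8083)·e^(0.0363·14/12) = 592.0017 × 1.043260 = 617.6117
Value (long) = (F − K)·e^(−rT) = (617.6117 − 682.09) × 0.958534 = -61.8046
Value = -¥61.80

-¥61.80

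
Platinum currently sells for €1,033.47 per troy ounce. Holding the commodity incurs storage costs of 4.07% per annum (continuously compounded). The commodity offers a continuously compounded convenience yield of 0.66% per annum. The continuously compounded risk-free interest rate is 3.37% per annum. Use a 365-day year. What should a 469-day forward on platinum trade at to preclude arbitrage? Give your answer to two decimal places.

€1,127.54 per troy ounce

Net carry = r + u − y = 0.0337 + 0.0407 − 0.0066 = 0.0678
F = S·e^((r+u−y)T) = 1033.47 · e^(0.0678 × 469/365) = 1033.47 · e^0.08711836
= 1033.47 × 1.09102581 = €1,127.54 per troy ounce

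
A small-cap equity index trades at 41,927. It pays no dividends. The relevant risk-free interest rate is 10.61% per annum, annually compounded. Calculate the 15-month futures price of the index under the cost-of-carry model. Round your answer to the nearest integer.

47,559

F = S · (1+r)^T
= 41927 × 1.134339
F = 47,559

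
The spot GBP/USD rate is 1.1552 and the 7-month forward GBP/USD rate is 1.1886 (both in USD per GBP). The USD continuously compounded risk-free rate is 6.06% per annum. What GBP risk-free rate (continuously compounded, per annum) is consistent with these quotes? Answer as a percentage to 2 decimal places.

F = S·e^((r_USD − r_GBP)T) ⇒ r_GBP = r_USD − ln(F/S)/T
ln(1.1886/1.1552) = 0.028503; /(7/12) = 0.048862
r_GBP = 0.0606 − 0.048862 = 0.011738
r_GBP = 1.17%

1.17%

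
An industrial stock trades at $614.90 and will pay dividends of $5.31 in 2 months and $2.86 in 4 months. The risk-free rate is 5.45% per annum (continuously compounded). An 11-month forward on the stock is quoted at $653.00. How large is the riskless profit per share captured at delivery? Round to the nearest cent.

PV(dividends) I = 5.31·e^(−0.0545·2/12) + 2.86·e^(−0.0545·4/12) = 8.0705
Fair forward F* = (S − I)·e^(rT) = (614.90 − 8.0705)·e^0.049958 = 606.8295 × 1.051227 = 637.9156
Market $653.00 > fair 637.9156: forward overpriced → cash-and-carry (borrow at r, buy the stock and collect the dividends, short the forward).
Profit at T = |F_mkt − F*| = |653.00 − 637.9156| = $15.08 per share

$15.08 per share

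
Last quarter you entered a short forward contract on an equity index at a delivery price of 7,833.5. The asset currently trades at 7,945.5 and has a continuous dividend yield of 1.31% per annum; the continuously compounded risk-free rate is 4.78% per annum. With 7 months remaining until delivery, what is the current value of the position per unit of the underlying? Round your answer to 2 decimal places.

Current fair forward for the remaining 7 months: F = S·e^((r − q)·T), (r − q) = 0.0478 − 0.0131 = 0.0347
F = 7945.5 · e^(0.0347 × 7/12) = 7945.5 × 1.02044792 = 8107.9689
Value of long forward = (F − K)·e^(−rT) = (8107.9689 − 7833.5) · e^(−0.0478·7/12)
= 274.4689 × 0.97250182 = 266.92
Short position value = −(long value) = -266.92

-266.92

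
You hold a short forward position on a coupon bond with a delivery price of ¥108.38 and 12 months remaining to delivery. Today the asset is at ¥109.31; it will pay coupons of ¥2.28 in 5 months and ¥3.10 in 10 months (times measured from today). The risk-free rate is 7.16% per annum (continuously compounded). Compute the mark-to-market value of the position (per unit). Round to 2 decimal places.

PV(remaining coupons) I = 2.28·e^(−0.0716·5/12) + 3.10·e^(−0.0716·10/12) = 5.1334
Current forward F = (S − I)·e^(rT) = (109.31 − 5.1334)·e^(0.0716·12/12) = 104.1766 × 1.074226 = 111.9092
Value (long) = (F − K)·e^(−rT) = (111.9092 − 108.38) × 0.930903 = 3.2853
Short position value = −(long value) = -¥3.29

-¥3.29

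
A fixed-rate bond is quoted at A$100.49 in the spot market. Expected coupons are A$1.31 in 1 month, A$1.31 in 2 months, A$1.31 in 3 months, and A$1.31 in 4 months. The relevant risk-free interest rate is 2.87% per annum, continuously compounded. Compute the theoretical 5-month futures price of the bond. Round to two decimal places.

PV(coupons) I = 1.31·e^(−0.0287·1/12) + 1.31·e^(−0.0287·2/12) + 1.31·e^(−0.0287·3/12) + 1.31·e^(−0.0287·4/12)
I = 1.3069 + 1.3037 + 1.3006 + 1.2975 = 5.2087
F = (S − I)·e^(rT) = (100.49 − 5.2087) · e^(0.0287·5/12)
= 95.2813 · e^0.011958 = 95.2813 × 1.012030 = A$96.43

A$96.43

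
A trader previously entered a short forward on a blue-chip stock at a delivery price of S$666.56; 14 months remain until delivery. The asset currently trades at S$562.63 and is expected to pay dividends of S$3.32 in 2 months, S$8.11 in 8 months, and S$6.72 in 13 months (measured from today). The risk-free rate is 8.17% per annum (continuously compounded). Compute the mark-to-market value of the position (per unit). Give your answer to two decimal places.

S$60.44

PV(remaining dividends) I = 3.32·e^(−0.0817·2/12) + 8.11·e^(−0.0817·8/12) + 6.72·e^(−0.0817·13/12) = 17.1060
Current forward F = (S − I)·e^(rT) = (562.63 − 17.1060)·e^(0.0817·14/12) = 545.5240 × 1.100007 = 600.0802
Value (long) = (F − K)·e^(−rT) = (600.0802 − 666.56) × 0.909085 = -60.4358
Short position value = −(long value) = S$60.44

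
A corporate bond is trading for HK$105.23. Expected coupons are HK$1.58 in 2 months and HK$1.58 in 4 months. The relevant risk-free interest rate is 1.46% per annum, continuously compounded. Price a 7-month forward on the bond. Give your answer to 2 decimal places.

HK$102.95

PV(coupons) I = 1.58·e^(−0.0146·2/12) + 1.58·e^(−0.0146·4/12)
I = 1.5762 + 1.5723 = 3.1485
F = (S − I)·e^(rT) = (105.23 − 3.1485) · e^(0.0146·7/12)
= 102.0815 · e^0.008517 = 102.0815 × 1.008553 = HK$102.95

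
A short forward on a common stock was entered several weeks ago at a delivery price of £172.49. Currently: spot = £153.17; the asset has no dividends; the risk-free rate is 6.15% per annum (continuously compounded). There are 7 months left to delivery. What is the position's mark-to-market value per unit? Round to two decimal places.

£13.24

Current fair forward for the remaining 7 months: F = S·e^(r·T), r = 0.0615
F = 153.17 · e^(0.0615 × 7/12) = 153.17 × 1.036526 = 158.7647
Value of long forward = (F − K)·e^(−rT) = (158.7647 − 172.49) · e^(−0.0615·7/12)
= -13.7253 × 0.964761 = -13.24
Short position value = −(long value) = £13.24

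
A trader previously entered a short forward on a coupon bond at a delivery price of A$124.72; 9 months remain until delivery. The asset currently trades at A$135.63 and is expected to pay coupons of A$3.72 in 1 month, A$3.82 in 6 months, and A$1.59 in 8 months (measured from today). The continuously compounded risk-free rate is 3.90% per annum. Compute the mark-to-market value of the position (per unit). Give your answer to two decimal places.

-A$5.50

PV(remaining coupons) I = 3.72·e^(−0.0390·1/12) + 3.82·e^(−0.0390·6/12) + 1.59·e^(−0.0390·8/12) = 9.0034
Current forward F = (S − I)·e^(rT) = (135.63 − 9.0034)·e^(0.0390·9/12) = 126.6266 × 1.029682 = 130.3851
Value (long) = (F − K)·e^(−rT) = (130.3851 − 124.72) × 0.971174 = 5.5018
Short position value = −(long value) = -A$5.50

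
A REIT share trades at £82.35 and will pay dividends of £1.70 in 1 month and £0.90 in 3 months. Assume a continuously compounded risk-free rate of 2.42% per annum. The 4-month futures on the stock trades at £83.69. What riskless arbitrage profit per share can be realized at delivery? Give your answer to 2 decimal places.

£3.29 per share

PV(dividends) I = 1.70·e^(−0.0242·1/12) + 0.90·e^(−0.0242·3/12) = 2.5911
Fair futures F* = (S − I)·e^(rT) = (82.35 − 2.5911)·e^0.008067 = 79.7589 × 1.008100 = 80.4049
Market £83.69 > fair 80.4049: forward overpriced → cash-and-carry (borrow at r, buy the stock and collect the dividends, short the forward).
Profit at T = |F_mkt − F*| = |83.69 − 80.4049| = £3.29 per share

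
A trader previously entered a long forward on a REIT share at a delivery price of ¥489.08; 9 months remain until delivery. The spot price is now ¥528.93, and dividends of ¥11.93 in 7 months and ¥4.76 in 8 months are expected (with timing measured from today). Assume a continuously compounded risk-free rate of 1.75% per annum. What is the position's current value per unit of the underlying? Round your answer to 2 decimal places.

PV(remaining dividends) I = 11.93·e^(−0.0175·7/12) + 4.76·e^(−0.0175·8/12) = 16.5136
Current forward F = (S − I)·e^(rT) = (528.93 − 16.5136)·e^(0.0175·9/12) = 512.4164 × 1.013212 = 519.1864
Value (long) = (F − K)·e^(−rT) = (519.1864 − 489.08) × 0.986961 = 29.7138
Value = ¥29.71

¥29.71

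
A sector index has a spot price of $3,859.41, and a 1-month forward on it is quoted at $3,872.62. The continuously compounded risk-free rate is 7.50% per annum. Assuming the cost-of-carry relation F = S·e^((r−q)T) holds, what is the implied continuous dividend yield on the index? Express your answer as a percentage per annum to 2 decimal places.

3.40%

From F = S·e^((r−q)T): (r − q) = ln(F/S)/T
ln(3872.62/3859.41) = ln(1.003423) = 0.003417
(r − q) = 0.003417 / (1/12) = 0.041004
q = r − ln(F/S)/T = 0.0750 − 0.041004 = 0.033996
q = 3.40%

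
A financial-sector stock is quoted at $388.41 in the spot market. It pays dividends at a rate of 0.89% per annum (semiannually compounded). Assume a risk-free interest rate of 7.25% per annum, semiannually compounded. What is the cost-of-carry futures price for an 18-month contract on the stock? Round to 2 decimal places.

F = S · (1+r/2)^(2T) / (1+q/2)^(2T)
= 388.41 × 1.112740 / 1.013409 = 388.41 × 1.098017
F = $426.48

$426.48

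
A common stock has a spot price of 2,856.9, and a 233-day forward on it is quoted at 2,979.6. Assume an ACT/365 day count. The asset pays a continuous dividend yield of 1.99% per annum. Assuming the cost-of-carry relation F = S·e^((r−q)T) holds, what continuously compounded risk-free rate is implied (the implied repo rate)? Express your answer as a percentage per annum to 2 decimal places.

8.58%

From F = S·e^((r−q)T): (r − q) = ln(F/S)/T
ln(2979.6/2856.9) = ln(1.042949) = 0.042052
(r − q) = 0.042052 / (233/365) = 0.065875
r = ln(F/S)/T + q = 0.065875 + 0.0199 = 0.085775
r = 8.58%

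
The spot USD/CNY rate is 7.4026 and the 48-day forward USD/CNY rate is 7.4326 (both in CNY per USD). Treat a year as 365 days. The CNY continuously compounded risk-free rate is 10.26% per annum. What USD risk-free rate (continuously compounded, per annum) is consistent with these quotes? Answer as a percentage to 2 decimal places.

F = S·e^((r_CNY − r_USD)T) ⇒ r_USD = r_CNY − ln(F/S)/T
ln(7.4326/7.4026) = 0.004044; /(48/365) = 0.030751
r_USD = 0.1026 − 0.030751 = 0.071849
r_USD = 7.18%

7.18%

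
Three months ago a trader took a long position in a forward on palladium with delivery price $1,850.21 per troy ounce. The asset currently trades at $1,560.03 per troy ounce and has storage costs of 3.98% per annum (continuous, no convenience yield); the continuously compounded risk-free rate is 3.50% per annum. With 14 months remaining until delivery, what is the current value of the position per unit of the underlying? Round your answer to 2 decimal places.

-$142.01 per troy ounce

Current fair forward for the remaining 14 months: F = S·e^((r + u)·T), (r + u) = 0.0350 + 0.0398 = 0.0748
F = 1560.03 · e^(0.0748 × 14/12) = 1560.03 × 1.09118762 = 1702.2854
Value of long forward = (F − K)·e^(−rT) = (1702.2854 − 1850.21) · e^(−0.0350·14/12)
= -147.9246 × 0.95998911 = -142.01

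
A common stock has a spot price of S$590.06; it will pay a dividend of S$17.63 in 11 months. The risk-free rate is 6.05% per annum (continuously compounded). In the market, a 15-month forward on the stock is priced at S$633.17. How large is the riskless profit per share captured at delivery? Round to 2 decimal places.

PV(dividends) I = 17.63·e^(−0.0605·11/12) = 16.6789
Fair forward F* = (S − I)·e^(rT) = (590.06 − 16.6789)·e^0.075625 = 573.3811 × 1.078558 = 618.4248
Market S$633.17 > fair 618.4248: forward overpriced → cash-and-carry (borrow at r, buy the stock and collect the dividends, short the forward).
Profit at T = |F_mkt − F*| = |633.17 − 618.4248| = S$14.75 per share

S$14.75 per share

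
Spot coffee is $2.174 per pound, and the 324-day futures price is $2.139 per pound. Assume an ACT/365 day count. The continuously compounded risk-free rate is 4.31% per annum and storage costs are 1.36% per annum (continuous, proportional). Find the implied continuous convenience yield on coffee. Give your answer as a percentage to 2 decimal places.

F = S·e^((r+u−y)T) ⇒ (r+u−y) = ln(F/S)/T
ln(2.139/2.174) = -0.016230; /T ⇒ -0.018284
y = r + u − ln(F/S)/T = 0.0431 + 0.0136 + 0.018284 = 0.074984
y = 7.50%

7.50%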